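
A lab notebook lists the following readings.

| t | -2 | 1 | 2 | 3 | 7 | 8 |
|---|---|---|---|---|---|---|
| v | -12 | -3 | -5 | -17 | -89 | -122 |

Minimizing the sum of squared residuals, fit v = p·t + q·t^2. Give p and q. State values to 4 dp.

p = 1.2459, q = -2.0410

Entries of AᵀA: Σt·t = 131, Σt·t^2 = 883, Σt^2·t^2 = 6611.
And Σt·v = -1639, Σt^2·v = -12393.
AᵀA·[p, q]ᵀ = Aᵀv becomes [[131, 883]; [883, 6611]]·[p, q]ᵀ = [-1639, -12393]ᵀ.
Δ = 131·6611 − 883² = 86352.
p = ((-1639)·6611 − 883·(-12393))/86352 = 7685/6168; q = (131·(-12393) − 883·(-1639))/86352 = -12589/6168.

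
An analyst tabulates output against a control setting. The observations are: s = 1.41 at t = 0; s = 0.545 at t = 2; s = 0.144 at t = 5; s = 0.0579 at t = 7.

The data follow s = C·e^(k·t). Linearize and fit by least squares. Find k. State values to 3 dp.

Let Y = ln s. Fitting Y = k·t + ln C by least squares:
Σt = 14.0000, Σ(t)² = 78.0000, Σln s = -5.0504, Σt·ln s = -30.8469.
Equations: 78.0000·k + 14.0000·ln C = -30.8469;  14.0000·k + 4·ln C = -5.0504.
Δ = 78.0000·4 − (14.0000)² = 116.0000; k = (-30.8469·4 − 14.0000·-5.0504)/116.0000 = -0.45416, ln C = (78.0000·-5.0504 − 14.0000·-30.8469)/116.0000 = 0.32697.

k = -0.454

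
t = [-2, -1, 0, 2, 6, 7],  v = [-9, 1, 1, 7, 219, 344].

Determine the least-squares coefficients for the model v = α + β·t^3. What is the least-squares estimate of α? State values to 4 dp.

Sums needed: Σ1 = 6, Σt^3 = 558, Σt^3·t^3 = 164434.
Right-hand side: Σv = 563, Σt^3·v = 165423.
Normal equations: [[6, 558]; [558, 164434]]·[α, β]ᵀ = [563, 165423]ᵀ.
det = 6·164434 − 558² = 675240.
α = (563·164434 − 558·165423)/675240 = 67577/168810; β = (6·165423 − 558·563)/675240 = 28266/28135.

α = 0.4003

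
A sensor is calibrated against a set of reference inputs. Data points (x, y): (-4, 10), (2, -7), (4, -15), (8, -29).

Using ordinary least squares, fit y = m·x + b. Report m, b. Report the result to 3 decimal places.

m = -3.247, b = -2.133

Normal-equation sums: Σx·x = 100, Σx = 10, Σ1 = 4.
Moment sums: Σx·y = -346, Σy = -41.
Eliminating b: 4·(row 1) − 10·(row 2) gives 300·m = 4·(-346) − 10·(-41) = -974, so m = -487/150.
Then b = ((-41) − 10·(-487/150))/4 = -32/15.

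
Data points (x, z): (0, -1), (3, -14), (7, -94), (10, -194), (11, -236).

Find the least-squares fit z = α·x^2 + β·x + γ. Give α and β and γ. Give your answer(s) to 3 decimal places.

α = -2.060, β = 1.230, γ = -0.461

MᵀM·[α, β, γ]ᵀ = Mᵀz reads: 27123·α + 2701·β + 279·γ = -52688;  2701·α + 279·β + 31·γ = -5236;  279·α + 31·β + 5·γ = -539.
(Σx^2·x^2 = 27123, Σx^2·x = 2701, Σx^2 = 279, Σx·x = 279, Σx = 31, Σ1 = 5, Σx^2·z = -52688, Σx·z = -5236, Σz = -539.)
Row-reducing yields α = -307643/149318, β = 183695/149318, γ = -34455/74659.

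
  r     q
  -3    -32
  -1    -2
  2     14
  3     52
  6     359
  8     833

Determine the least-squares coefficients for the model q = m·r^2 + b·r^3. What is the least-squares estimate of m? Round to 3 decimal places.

m = 0.959

With design matrix M, MᵀM = [[5571, 40575]; [40575, 310323]] and Mᵀq = [66470, 506422]ᵀ.
Δ = 5571·310323 − 40575² = 82478808.
m = (66470·310323 − 40575·506422)/82478808 = 3295715/3436617; b = (5571·506422 − 40575·66470)/82478808 = 5177363/3436617.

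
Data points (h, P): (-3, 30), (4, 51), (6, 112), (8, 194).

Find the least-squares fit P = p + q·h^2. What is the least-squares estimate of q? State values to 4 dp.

From the data, Σ1 = 4, Σh^2 = 125, Σh^2·h^2 = 5729.
Right-hand side: ΣP = 387, Σh^2·P = 17534.
So MᵀM·[p, q]ᵀ = MᵀP: [[4, 125]; [125, 5729]]·[p, q]ᵀ = [387, 17534]ᵀ.
Determinant 4·5729 − 125² = 7291.
p = (387·5729 − 125·17534)/7291 = 25373/7291; q = (4·17534 − 125·387)/7291 = 21761/7291.

q = 2.9846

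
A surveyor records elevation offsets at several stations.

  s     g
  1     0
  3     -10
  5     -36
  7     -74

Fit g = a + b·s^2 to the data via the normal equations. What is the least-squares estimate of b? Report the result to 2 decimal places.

Compute the Gram sums: Σ1 = 4, Σs^2 = 84, Σs^2·s^2 = 3108.
Right-hand side: Σg = -120, Σs^2·g = -4616.
So AᵀA·[a, b]ᵀ = Aᵀg: [[4, 84]; [84, 3108]]·[a, b]ᵀ = [-120, -4616]ᵀ.
Δ = 4·3108 − 84² = 5376.
a = ((-120)·3108 − 84·(-4616))/5376 = 11/4; b = (4·(-4616) − 84·(-120))/5376 = -131/84.

b = -1.56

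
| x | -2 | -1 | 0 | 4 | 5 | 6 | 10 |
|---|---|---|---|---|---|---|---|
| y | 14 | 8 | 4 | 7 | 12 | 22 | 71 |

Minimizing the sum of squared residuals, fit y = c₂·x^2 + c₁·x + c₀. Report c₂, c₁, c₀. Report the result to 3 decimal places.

c₂ = 0.982, c₁ = -3.089, c₀ = 3.899

Forming MᵀM = [[12194, 1396, 182]; [1396, 182, 22]; [182, 22, 7]] and Mᵀy = [8368, 894, 138]ᵀ gives MᵀM·[c₂, c₁, c₀]ᵀ = Mᵀy.
Row-reducing yields c₂ = 280318/285537, c₁ = -126017/40791, c₀ = 371088/95179.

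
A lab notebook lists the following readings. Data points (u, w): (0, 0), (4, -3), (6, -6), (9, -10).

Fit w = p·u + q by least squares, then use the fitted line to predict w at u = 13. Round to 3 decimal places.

Sums needed: Σu·u = 133, Σu = 19, Σ1 = 4.
Moment sums: Σu·w = -138, Σw = -19.
So XᵀX·[p, q]ᵀ = Xᵀw: [[133, 19]; [19, 4]]·[p, q]ᵀ = [-138, -19]ᵀ.
Determinant 133·4 − 19² = 171.
p = ((-138)·4 − 19·(-19))/171 = -191/171; q = (133·(-19) − 19·(-138))/171 = 5/9.
At u = 13: ŵ = (-191/171)·(13) + (5/9)·(1) = -796/57.

ŵ = -13.965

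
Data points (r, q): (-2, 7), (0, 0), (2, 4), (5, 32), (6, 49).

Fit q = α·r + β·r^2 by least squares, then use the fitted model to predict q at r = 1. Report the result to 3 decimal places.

q̂ = 0.693

Normal-equation sums: Σr·r = 69, Σr·r^2 = 341, Σr^2·r^2 = 1953.
Right-hand side: Σr·q = 448, Σr^2·q = 2608.
So AᵀA·[α, β]ᵀ = Aᵀq: [[69, 341]; [341, 1953]]·[α, β]ᵀ = [448, 2608]ᵀ.
Determinant 69·1953 − 341² = 18476.
α = (448·1953 − 341·2608)/18476 = -116/149; β = (69·2608 − 341·448)/18476 = 6796/4619.
At r = 1: q̂ = (-116/149)·(1) + (6796/4619)·(1) = 3200/4619.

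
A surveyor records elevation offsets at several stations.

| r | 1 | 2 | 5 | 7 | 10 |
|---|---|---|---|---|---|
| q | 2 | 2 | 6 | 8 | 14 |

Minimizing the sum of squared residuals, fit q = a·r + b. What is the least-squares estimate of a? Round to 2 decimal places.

a = 1.33

Entries of AᵀA: Σr·r = 179, Σr = 25, Σ1 = 5.
For Aᵀq: Σr·q = 232, Σq = 32.
Δ = 179·5 − 25² = 270.
a = (232·5 − 25·32)/270 = 4/3; b = (179·32 − 25·232)/270 = -4/15.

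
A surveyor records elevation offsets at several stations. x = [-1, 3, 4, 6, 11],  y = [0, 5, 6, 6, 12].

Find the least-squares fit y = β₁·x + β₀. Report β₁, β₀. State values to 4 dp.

β₁ = 0.9534, β₀ = 1.4145

The normal system MᵀM·[β₁, β₀]ᵀ = Mᵀy is [[183, 23]; [23, 5]]·[β₁, β₀]ᵀ = [207, 29]ᵀ.
det = 183·5 − 23² = 386.
β₁ = (207·5 − 23·29)/386 = 184/193; β₀ = (183·29 − 23·207)/386 = 273/193.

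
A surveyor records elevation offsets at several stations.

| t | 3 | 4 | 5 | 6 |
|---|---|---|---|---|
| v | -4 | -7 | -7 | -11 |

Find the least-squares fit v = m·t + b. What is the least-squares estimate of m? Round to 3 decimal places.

m = -2.100

Setting ∂/∂m … = 0 gives: 86·m + 18·b = -141;  18·m + 4·b = -29.
Δ = 86·4 − 18² = 20.
m = ((-141)·4 − 18·(-29))/20 = -21/10; b = (86·(-29) − 18·(-141))/20 = 11/5.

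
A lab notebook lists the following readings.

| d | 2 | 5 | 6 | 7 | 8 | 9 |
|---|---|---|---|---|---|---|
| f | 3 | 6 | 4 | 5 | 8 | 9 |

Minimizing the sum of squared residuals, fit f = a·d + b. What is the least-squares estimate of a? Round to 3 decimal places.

a = 0.784

Entries of AᵀA: Σd·d = 259, Σd = 37, Σ1 = 6.
Moment sums: Σd·f = 240, Σf = 35.
AᵀA·[a, b]ᵀ = Aᵀf becomes [[259, 37]; [37, 6]]·[a, b]ᵀ = [240, 35]ᵀ.
Eliminating b: 6·(row 1) − 37·(row 2) gives 185·a = 6·240 − 37·35 = 145, so a = 29/37.
Then b = (35 − 37·(29/37))/6 = 1.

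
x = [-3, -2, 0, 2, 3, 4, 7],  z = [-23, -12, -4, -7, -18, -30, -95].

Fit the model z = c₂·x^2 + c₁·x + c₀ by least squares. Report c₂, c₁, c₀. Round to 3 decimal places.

c₂ = -2.027, c₁ = 0.980, c₀ = -2.184

With design matrix A, AᵀA = [[2851, 407, 91]; [407, 91, 11]; [91, 11, 7]] and Aᵀz = [-5580, -760, -189]ᵀ.
Inverting the 3×3 Gram matrix, [c₂, c₁, c₀]ᵀ = [-62987/31068, 30443/31068, -16961/7767]ᵀ.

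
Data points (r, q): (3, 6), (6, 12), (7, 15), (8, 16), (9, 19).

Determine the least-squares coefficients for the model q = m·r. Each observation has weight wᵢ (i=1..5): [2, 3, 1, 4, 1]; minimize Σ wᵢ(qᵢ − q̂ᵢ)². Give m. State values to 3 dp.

Sums needed: Σwᵢ·r·r = 512.
Moment sums: Σwᵢ·r·q = 1040.
m = 1040/512 = 2.03125.

m = 2.031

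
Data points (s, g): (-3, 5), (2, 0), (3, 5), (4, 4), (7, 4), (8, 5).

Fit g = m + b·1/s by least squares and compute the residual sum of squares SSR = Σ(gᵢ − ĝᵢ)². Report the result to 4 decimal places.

SSR = 11.5277

Normal-equation sums: Σ1 = 6, Σ1/s = 57/56, Σ1/s·1/s = 16109/28224.
And Σg = 23, Σ1/s·g = 123/56.
MᵀM·[m, b]ᵀ = Mᵀg becomes [[6, 57/56]; [57/56, 16109/28224]]·[m, b]ᵀ = [23, 123/56]ᵀ.
Determinant 6·(16109/28224) − (57/56)² = 22471/9408.
m = (23·(16109/28224) − (57/56)·(123/56))/(22471/9408) = 307408/67413; b = (6·(123/56) − (57/56)·23)/(22471/9408) = -96264/22471.
Residuals: -66607/67413, -163012/67413, 125921/67413, 34442/67413, 3500/67413, 65756/67413; SSR = 777118/67413.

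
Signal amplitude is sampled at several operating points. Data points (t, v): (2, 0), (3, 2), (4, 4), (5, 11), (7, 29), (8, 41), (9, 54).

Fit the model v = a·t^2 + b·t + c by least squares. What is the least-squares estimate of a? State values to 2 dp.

From the data, Σt^2·t^2 = 14036, Σt^2·t = 1808, Σt^2 = 248, Σt·t = 248, Σt = 38, Σ1 = 7.
And Σt^2·v = 8776, Σt·v = 1094, Σv = 141.
MᵀM·[a, b, c]ᵀ = Mᵀv becomes [[14036, 1808, 248]; [1808, 248, 38]; [248, 38, 7]]·[a, b, c]ᵀ = [8776, 1094, 141]ᵀ.
Row-reducing yields a = 2624/2541, b = -9029/2541, c = 2411/847.

a = 1.03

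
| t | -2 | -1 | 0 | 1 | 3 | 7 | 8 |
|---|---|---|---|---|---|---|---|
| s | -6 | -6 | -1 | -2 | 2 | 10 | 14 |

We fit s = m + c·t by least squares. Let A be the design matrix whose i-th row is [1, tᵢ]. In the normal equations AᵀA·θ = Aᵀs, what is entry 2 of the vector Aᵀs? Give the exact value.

Entry 2 ↔ basis t, so (Aᵀs)_{2} = Σᵢ (t)·sᵢ = (-2)·(-6) + (-1)·(-6) + (0)·(-1) + (1)·(-2) + (3)·(2) + (7)·(10) + (8)·(14) = 204.

204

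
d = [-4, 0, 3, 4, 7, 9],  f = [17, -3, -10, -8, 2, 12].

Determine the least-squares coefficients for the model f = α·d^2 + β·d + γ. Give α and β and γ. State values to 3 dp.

The normal equations are: 9555·α + 1099·β + 171·γ = 1124;  1099·α + 171·β + 19·γ = -8;  171·α + 19·β + 6·γ = 10.
Solving the 3×3 system (Gaussian elimination) gives α = 34531/62418, β = -326721/104030, γ = -648334/156045.

α = 0.553, β = -3.141, γ = -4.155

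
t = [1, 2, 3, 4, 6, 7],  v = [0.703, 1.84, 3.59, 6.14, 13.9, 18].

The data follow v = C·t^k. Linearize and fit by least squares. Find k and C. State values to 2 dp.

k = 1.69, C = 0.62

Let Y = ln v. Fitting Y = k·ln t + ln C by least squares:
Σln t = 6.9157, Σ(ln t)² = 10.6062, Σln v = 8.8726, Σln t·ln v = 14.6828.
Equations: 10.6062·k + 6.9157·ln C = 14.6828;  6.9157·k + 6·ln C = 8.8726.
Δ = 10.6062·6 − (6.9157)² = 15.8099; k = (14.6828·6 − 6.9157·8.8726)/15.8099 = 1.69113, ln C = (10.6062·8.8726 − 6.9157·14.6828)/15.8099 = -0.47047, so C = exp(-0.47047) = 0.62471.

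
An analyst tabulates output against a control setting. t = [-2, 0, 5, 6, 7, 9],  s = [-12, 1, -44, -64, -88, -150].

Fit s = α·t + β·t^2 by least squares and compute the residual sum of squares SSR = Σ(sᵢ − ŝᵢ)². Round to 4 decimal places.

With design matrix M, MᵀM = [[195, 1405]; [1405, 10899]] and Mᵀs = [-2546, -19914]ᵀ.
Determinant 195·10899 − 1405² = 151280.
α = ((-2546)·10899 − 1405·(-19914))/151280 = 57579/37820; β = (195·(-19914) − 1405·(-2546))/151280 = -15305/7564.
Residuals: -16291/18910, 1, -3885/3782, -5527/18910, 4628/9455, 3657/18910; SSR = 29876/9455.

SSR = 3.1598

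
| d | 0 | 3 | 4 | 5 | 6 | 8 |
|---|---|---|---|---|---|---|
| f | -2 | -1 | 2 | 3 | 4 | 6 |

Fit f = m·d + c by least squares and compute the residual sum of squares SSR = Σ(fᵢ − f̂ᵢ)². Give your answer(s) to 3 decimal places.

Sums needed: Σd·d = 150, Σd = 26, Σ1 = 6.
For Aᵀf: Σd·f = 92, Σf = 12.
Normal equations: [[150, 26]; [26, 6]]·[m, c]ᵀ = [92, 12]ᵀ.
Δ = 150·6 − 26² = 224.
m = (92·6 − 26·12)/224 = 15/14; c = (150·12 − 26·92)/224 = -37/14.
Residuals: 9/14, -11/7, 5/14, 2/7, 3/14, 1/14; SSR = 22/7.

SSR = 3.143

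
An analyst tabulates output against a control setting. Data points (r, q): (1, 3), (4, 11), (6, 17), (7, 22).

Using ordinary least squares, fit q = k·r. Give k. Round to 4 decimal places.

Entries of AᵀA: Σr·r = 102.
Moment sums: Σr·q = 303.
So AᵀA·[k]ᵀ = Aᵀq: [[102]]·[k]ᵀ = [303]ᵀ.
Hence k = 303 / 102 ≈ 2.97059.

k = 2.9706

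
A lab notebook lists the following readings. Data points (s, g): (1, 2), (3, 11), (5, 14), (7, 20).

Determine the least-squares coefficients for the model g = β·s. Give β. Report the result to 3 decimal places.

From the data, Σs·s = 84.
Right-hand side: Σs·g = 245.
XᵀX·[β]ᵀ = Xᵀg becomes [[84]]·[β]ᵀ = [245]ᵀ.
Hence β = 245 / 84 ≈ 2.91667.

β = 2.917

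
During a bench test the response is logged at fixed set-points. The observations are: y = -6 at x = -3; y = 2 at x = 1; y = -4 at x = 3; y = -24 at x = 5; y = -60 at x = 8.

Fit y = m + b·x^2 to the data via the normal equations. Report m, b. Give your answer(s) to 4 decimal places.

Normal-equation sums: Σ1 = 5, Σx^2 = 108, Σx^2·x^2 = 4884.
For Mᵀy: Σy = -92, Σx^2·y = -4528.
MᵀM·[m, b]ᵀ = Mᵀy becomes [[5, 108]; [108, 4884]]·[m, b]ᵀ = [-92, -4528]ᵀ.
Determinant 5·4884 − 108² = 12756.
m = ((-92)·4884 − 108·(-4528))/12756 = 3308/1063; b = (5·(-4528) − 108·(-92))/12756 = -3176/3189.

m = 3.1119, b = -0.9959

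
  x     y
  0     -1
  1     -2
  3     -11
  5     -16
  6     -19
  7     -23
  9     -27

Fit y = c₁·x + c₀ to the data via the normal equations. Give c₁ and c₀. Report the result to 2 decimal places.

The normal system MᵀM·[c₁, c₀]ᵀ = Mᵀy is [[201, 31]; [31, 7]]·[c₁, c₀]ᵀ = [-633, -99]ᵀ.
Eliminating c₀: 7·(row 1) − 31·(row 2) gives 446·c₁ = 7·(-633) − 31·(-99) = -1362, so c₁ = -681/223.
Then c₀ = ((-99) − 31·(-681/223))/7 = -138/223.

c₁ = -3.05, c₀ = -0.62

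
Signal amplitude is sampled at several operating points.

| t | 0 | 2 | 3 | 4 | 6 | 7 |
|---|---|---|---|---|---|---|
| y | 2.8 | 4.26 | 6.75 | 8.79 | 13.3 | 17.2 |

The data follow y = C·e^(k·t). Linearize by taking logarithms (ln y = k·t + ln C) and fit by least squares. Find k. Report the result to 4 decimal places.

k = 0.2635

Linearized form: ln y = k·t + ln C. From the 6 transformed points,
Σt = 22.0000, Σ(t)² = 114.0000, Σln y = 11.9947, Σt·ln y = 52.7626.
Equations: 114.0000·k + 22.0000·ln C = 52.7626;  22.0000·k + 6·ln C = 11.9947.
Solving (det = 200.0000): k = 0.26346, ln C = 1.03311.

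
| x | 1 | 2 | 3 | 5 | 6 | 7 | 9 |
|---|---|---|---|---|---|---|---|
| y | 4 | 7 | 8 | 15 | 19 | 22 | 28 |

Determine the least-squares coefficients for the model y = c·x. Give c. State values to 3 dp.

Compute the Gram sums: Σx·x = 205.
Right-hand side: Σx·y = 637.
Normal equations: [[205]]·[c]ᵀ = [637]ᵀ.
Hence c = 637 / 205 ≈ 3.10732.

c = 3.107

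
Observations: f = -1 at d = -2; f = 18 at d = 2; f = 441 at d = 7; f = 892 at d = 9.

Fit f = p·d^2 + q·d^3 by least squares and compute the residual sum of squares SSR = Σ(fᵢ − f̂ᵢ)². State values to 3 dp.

SSR = 5.059

Compute the Gram sums: Σd^2·d^2 = 8994, Σd^2·d^3 = 75856, Σd^3·d^3 = 649218.
And Σd^2·f = 93929, Σd^3·f = 801683.
Determinant 8994·649218 − 75856² = 84933956.
p = (93929·649218 − 75856·801683)/84933956 = 83965937/42466978; q = (8994·801683 − 75856·93929)/84933956 = 42629339/42466978.
Residuals: -18648007/21233489, 43753572/21233489, -4128446/21233489, 1257674/21233489; SSR = 107412825/21233489.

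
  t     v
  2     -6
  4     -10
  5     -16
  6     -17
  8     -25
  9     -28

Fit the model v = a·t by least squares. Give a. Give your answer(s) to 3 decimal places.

a = -3.035

Setting ∂/∂a … = 0 gives: 226·a = -686.
Hence a = -686 / 226 ≈ -3.0354.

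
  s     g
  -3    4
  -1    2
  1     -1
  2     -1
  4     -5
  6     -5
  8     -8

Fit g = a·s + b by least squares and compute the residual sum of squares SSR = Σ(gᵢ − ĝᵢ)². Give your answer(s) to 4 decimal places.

SSR = 3.1226

Compute the Gram sums: Σs·s = 131, Σs = 17, Σ1 = 7.
For Xᵀg: Σs·g = -131, Σg = -14.
Normal equations: [[131, 17]; [17, 7]]·[a, b]ᵀ = [-131, -14]ᵀ.
det = 131·7 − 17² = 628.
a = ((-131)·7 − 17·(-14))/628 = -679/628; b = (131·(-14) − 17·(-131))/628 = 393/628.
Residuals: 41/314, 46/157, -171/314, 337/628, -817/628, 541/628, 15/628; SSR = 1961/628.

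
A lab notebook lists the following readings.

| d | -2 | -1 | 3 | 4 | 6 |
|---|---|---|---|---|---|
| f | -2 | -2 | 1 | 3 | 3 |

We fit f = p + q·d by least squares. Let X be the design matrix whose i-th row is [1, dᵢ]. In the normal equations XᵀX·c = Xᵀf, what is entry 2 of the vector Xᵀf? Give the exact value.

Entry 2 ↔ basis d, so (Xᵀf)_{2} = Σᵢ (d)·fᵢ = (-2)·(-2) + (-1)·(-2) + (3)·(1) + (4)·(3) + (6)·(3) = 39.

39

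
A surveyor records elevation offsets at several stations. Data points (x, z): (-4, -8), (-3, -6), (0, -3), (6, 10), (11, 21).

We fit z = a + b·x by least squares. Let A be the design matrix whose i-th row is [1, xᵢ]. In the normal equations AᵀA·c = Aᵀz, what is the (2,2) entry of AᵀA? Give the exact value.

182

Row 2 ↔ basis x, column 2 ↔ basis x, so (AᵀA)_{2,2} = Σᵢ (x)·(x) = (-4)·(-4) + (-3)·(-3) + (0)·(0) + (6)·(6) + (11)·(11) = 182.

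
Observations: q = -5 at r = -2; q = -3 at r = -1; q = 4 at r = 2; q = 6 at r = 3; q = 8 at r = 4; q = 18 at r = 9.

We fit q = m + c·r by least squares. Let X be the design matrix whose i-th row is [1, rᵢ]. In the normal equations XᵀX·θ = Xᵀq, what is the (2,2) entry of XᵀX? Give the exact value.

115

Row 2 ↔ basis r, column 2 ↔ basis r, so (XᵀX)_{2,2} = Σᵢ (r)·(r) = (-2)·(-2) + (-1)·(-1) + (2)·(2) + (3)·(3) + (4)·(4) + (9)·(9) = 115.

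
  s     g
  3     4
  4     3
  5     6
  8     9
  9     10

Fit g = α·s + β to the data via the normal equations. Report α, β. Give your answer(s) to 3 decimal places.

Normal-equation sums: Σs·s = 195, Σs = 29, Σ1 = 5.
For Xᵀg: Σs·g = 216, Σg = 32.
Eliminating β: 5·(row 1) − 29·(row 2) gives 134·α = 5·216 − 29·32 = 152, so α = 76/67.
Then β = (32 − 29·(76/67))/5 = -12/67.

α = 1.134, β = -0.179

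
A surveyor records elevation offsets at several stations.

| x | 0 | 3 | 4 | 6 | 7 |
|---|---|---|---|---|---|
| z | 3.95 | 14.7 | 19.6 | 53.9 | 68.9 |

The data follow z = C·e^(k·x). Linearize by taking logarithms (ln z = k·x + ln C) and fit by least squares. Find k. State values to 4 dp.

With ln zᵢ as the transformed response and xᵢ as the regressor:
AᵀA = [[110.0000, 20.0000]; [20.0000, 5]], rhs = [73.5170, 15.2569]ᵀ  (here Σx = 20.0000, Σ(x)² = 110.0000, Σln z = 15.2569, Σx·ln z = 73.5170).
Solving (det = 150.0000): k = 0.41632, ln C = 1.38611.

k = 0.4163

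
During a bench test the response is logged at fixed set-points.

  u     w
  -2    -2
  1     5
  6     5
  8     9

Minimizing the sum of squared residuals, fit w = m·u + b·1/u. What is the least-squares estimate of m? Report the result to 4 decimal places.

m = 0.9326

Sums needed: Σu·u = 105, Σu·1/u = 4, Σ1/u·1/u = 745/576.
Right-hand side: Σu·w = 111, Σ1/u·w = 191/24.
Eliminating b: (745/576)·(row 1) − 4·(row 2) gives (23003/192)·m = (745/576)·111 − 4·(191/24) = 7151/64, so m = 21453/23003.
Then b = ((191/24) − 4·(21453/23003))/(745/576) = 75192/23003.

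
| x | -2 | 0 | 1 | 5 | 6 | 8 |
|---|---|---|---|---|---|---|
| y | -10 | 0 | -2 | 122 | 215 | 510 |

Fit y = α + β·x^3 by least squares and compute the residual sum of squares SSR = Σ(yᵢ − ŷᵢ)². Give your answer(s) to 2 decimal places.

SSR = 6.82

Normal-equation sums: Σ1 = 6, Σx^3 = 846, Σx^3·x^3 = 324490.
Moment sums: Σy = 835, Σx^3·y = 322888.
AᵀA·[α, β]ᵀ = Aᵀy becomes [[6, 846]; [846, 324490]]·[α, β]ᵀ = [835, 322888]ᵀ.
Eliminating β: 324490·(row 1) − 846·(row 2) gives 1231224·α = 324490·835 − 846·322888 = -2214098, so α = -1107049/615612.
Then β = (322888 − 846·(-1107049/615612))/324490 = 205153/205204.
Residuals: -125399/615612, 1107049/615612, -369817/307806, -360331/307806, 524485/615612, -45839/615612; SSR = 4198879/615612.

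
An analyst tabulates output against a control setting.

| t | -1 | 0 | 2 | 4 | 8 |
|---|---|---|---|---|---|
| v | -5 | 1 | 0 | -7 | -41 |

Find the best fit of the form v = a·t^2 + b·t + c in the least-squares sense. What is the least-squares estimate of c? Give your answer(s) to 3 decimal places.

c = -0.698

Sums needed: Σt^2·t^2 = 4369, Σt^2·t = 583, Σt^2 = 85, Σt·t = 85, Σt = 13, Σ1 = 5.
Right-hand side: Σt^2·v = -2741, Σt·v = -351, Σv = -52.
Inverting the 3×3 Gram matrix, [a, b, c]ᵀ = [-42397/46662, 103087/46662, -5427/7777]ᵀ.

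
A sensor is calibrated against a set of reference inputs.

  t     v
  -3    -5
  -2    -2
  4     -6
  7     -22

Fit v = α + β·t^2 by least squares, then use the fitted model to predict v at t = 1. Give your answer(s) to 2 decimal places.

XᵀX·[α, β]ᵀ = Xᵀv reads: 4·α + 78·β = -35;  78·α + 2754·β = -1227.
(Σ1 = 4, Σt^2 = 78, Σt^2·t^2 = 2754, Σv = -35, Σt^2·v = -1227.)
Δ = 4·2754 − 78² = 4932.
α = ((-35)·2754 − 78·(-1227))/4932 = -19/137; β = (4·(-1227) − 78·(-35))/4932 = -121/274.
At t = 1: v̂ = (-19/137)·(1) + (-121/274)·(1) = -159/274.

v̂ = -0.58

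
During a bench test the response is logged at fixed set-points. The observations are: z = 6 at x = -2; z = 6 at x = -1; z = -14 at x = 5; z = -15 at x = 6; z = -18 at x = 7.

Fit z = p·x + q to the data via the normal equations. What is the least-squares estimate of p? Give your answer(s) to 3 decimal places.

Normal-equation sums: Σx·x = 115, Σx = 15, Σ1 = 5.
For Aᵀz: Σx·z = -304, Σz = -35.
So AᵀA·[p, q]ᵀ = Aᵀz: [[115, 15]; [15, 5]]·[p, q]ᵀ = [-304, -35]ᵀ.
Δ = 115·5 − 15² = 350.
p = ((-304)·5 − 15·(-35))/350 = -199/70; q = (115·(-35) − 15·(-304))/350 = 107/70.

p = -2.843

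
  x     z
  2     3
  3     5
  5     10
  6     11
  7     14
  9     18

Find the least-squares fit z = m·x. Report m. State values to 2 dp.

The normal equations are: 204·m = 397.
Hence m = 397 / 204 ≈ 1.94608.

m = 1.95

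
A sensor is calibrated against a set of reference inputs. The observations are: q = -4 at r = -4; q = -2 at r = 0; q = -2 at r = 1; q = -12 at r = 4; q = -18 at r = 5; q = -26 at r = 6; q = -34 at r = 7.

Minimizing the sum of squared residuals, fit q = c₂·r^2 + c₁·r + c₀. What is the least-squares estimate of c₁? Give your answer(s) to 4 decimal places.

Forming MᵀM = [[4835, 685, 143]; [685, 143, 19]; [143, 19, 7]] and Mᵀq = [-3310, -518, -98]ᵀ gives MᵀM·[c₂, c₁, c₀]ᵀ = Mᵀq.
Inverting the 3×3 Gram matrix, [c₂, c₁, c₀]ᵀ = [-26122/50659, -54814/50659, -3830/7237]ᵀ.

c₁ = -1.0820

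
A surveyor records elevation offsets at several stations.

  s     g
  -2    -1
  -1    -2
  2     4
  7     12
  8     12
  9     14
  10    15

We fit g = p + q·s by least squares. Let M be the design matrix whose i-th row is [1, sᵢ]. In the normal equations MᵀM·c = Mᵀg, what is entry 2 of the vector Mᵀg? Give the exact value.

468

Entry 2 ↔ basis s, so (Mᵀg)_{2} = Σᵢ (s)·gᵢ = (-2)·(-1) + (-1)·(-2) + (2)·(4) + (7)·(12) + (8)·(12) + (9)·(14) + (10)·(15) = 468.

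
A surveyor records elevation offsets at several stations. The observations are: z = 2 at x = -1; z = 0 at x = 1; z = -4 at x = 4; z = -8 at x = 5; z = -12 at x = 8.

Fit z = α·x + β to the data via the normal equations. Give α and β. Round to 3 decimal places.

Compute the Gram sums: Σx·x = 107, Σx = 17, Σ1 = 5.
For Aᵀz: Σx·z = -154, Σz = -22.
Normal equations: [[107, 17]; [17, 5]]·[α, β]ᵀ = [-154, -22]ᵀ.
Determinant 107·5 − 17² = 246.
α = ((-154)·5 − 17·(-22))/246 = -66/41; β = (107·(-22) − 17·(-154))/246 = 44/41.

α = -1.610, β = 1.073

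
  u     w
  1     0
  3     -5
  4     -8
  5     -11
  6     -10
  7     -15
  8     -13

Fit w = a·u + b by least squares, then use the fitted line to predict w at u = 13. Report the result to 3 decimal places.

Setting ∂/∂a … = 0 gives: 200·a + 34·b = -371;  34·a + 7·b = -62.
(Σu·u = 200, Σu = 34, Σ1 = 7, Σu·w = -371, Σw = -62.)
Eliminating b: 7·(row 1) − 34·(row 2) gives 244·a = 7·(-371) − 34·(-62) = -489, so a = -489/244.
Then b = ((-62) − 34·(-489/244))/7 = 107/122.
At u = 13: ŵ = (-489/244)·(13) + (107/122)·(1) = -6143/244.

ŵ = -25.176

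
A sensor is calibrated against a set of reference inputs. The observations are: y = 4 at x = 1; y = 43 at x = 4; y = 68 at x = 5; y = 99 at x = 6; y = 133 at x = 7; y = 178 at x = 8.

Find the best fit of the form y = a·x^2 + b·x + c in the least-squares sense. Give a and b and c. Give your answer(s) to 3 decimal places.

Setting ∂/∂a … = 0 gives: 8675·a + 1261·b + 191·c = 23865;  1261·a + 191·b + 31·c = 3465;  191·a + 31·b + 6·c = 525.
(Σx^2·x^2 = 8675, Σx^2·x = 1261, Σx^2 = 191, Σx·x = 191, Σx = 31, Σ1 = 6, Σx^2·y = 23865, Σx·y = 3465, Σy = 525.)
Row-reducing yields a = 2845/968, b = -1673/968, c = 1389/484.

a = 2.939, b = -1.728, c = 2.870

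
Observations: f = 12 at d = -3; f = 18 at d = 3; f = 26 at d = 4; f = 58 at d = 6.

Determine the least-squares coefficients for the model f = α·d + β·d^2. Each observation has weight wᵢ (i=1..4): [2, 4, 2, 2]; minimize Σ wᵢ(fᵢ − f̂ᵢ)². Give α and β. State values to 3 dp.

α = 0.825, β = 1.495

AᵀWA·[α, β]ᵀ = AᵀWf reads: 158·α + 614·β = 1048;  614·α + 3590·β = 5872.
det = 158·3590 − 614² = 190224.
α = (1048·3590 − 614·5872)/190224 = 3269/3963; β = (158·5872 − 614·1048)/190224 = 5923/3963.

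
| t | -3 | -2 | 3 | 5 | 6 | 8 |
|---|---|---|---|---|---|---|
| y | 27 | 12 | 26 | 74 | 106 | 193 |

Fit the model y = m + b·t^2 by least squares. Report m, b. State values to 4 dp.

m = -0.7976, b = 3.0121

From the data, Σ1 = 6, Σt^2 = 147, Σt^2·t^2 = 6195.
Right-hand side: Σy = 438, Σt^2·y = 18543.
Normal equations: [[6, 147]; [147, 6195]]·[m, b]ᵀ = [438, 18543]ᵀ.
det = 6·6195 − 147² = 15561.
m = (438·6195 − 147·18543)/15561 = -197/247; b = (6·18543 − 147·438)/15561 = 744/247.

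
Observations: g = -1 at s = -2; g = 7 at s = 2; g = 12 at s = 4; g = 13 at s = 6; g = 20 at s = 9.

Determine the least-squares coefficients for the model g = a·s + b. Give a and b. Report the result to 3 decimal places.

Compute the Gram sums: Σs·s = 141, Σs = 19, Σ1 = 5.
For Xᵀg: Σs·g = 322, Σg = 51.
XᵀX·[a, b]ᵀ = Xᵀg becomes [[141, 19]; [19, 5]]·[a, b]ᵀ = [322, 51]ᵀ.
Δ = 141·5 − 19² = 344.
a = (322·5 − 19·51)/344 = 641/344; b = (141·51 − 19·322)/344 = 1073/344.

a = 1.863, b = 3.119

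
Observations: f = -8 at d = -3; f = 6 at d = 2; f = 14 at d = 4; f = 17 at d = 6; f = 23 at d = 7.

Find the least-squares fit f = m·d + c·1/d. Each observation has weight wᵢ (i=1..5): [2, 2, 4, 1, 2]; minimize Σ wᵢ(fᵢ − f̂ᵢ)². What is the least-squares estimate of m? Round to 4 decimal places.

m = 3.2750

The normal system MᵀWM·[m, c]ᵀ = MᵀWf is [[224, 11]; [11, 51/49]]·[m, c]ᵀ = [720, 1459/42]ᵀ.
det = 224·(51/49) − 11² = 785/7.
m = (720·(51/49) − 11·(1459/42))/(785/7) = 107977/32970; c = (224·(1459/42) − 11·720)/(785/7) = -2912/2355.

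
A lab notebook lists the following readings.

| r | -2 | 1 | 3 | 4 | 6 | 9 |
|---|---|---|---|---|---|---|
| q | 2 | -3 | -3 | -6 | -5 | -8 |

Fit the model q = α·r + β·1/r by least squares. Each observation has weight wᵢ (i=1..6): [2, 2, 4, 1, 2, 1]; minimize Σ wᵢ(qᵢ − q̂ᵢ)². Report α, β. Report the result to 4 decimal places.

α = -0.8524, β = -1.8951

The normal equations are: 215·α + 12·β = -206;  12·α + (3985/1296)·β = -289/18.
Eliminating β: (3985/1296)·(row 1) − 12·(row 2) gives (670151/1296)·α = (3985/1296)·(-206) − 12·(-289/18) = -285607/648, so α = -571214/670151.
Then β = ((-289/18) − 12·(-571214/670151))/(3985/1296) = -1270008/670151.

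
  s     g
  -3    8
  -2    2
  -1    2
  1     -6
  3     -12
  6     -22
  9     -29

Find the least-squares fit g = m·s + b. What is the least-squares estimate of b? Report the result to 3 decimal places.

b = -2.435

Normal-equation sums: Σs·s = 141, Σs = 13, Σ1 = 7.
Moment sums: Σs·g = -465, Σg = -57.
MᵀM·[m, b]ᵀ = Mᵀg becomes [[141, 13]; [13, 7]]·[m, b]ᵀ = [-465, -57]ᵀ.
Δ = 141·7 − 13² = 818.
m = ((-465)·7 − 13·(-57))/818 = -1257/409; b = (141·(-57) − 13·(-465))/818 = -996/409.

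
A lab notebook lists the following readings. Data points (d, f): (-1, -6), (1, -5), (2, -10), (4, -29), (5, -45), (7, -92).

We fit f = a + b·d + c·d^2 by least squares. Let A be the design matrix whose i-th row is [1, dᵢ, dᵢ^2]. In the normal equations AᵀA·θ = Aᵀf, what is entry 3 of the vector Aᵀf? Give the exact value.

Entry 3 ↔ basis d^2, so (Aᵀf)_{3} = Σᵢ (d^2)·fᵢ = (1)·(-6) + (1)·(-5) + (4)·(-10) + (16)·(-29) + (25)·(-45) + (49)·(-92) = -6148.

-6148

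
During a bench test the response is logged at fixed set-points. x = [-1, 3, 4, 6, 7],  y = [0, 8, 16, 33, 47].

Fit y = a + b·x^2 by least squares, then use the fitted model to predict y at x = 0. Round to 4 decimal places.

ŷ = -0.5435

Compute the Gram sums: Σ1 = 5, Σx^2 = 111, Σx^2·x^2 = 4035.
For Mᵀy: Σy = 104, Σx^2·y = 3819.
MᵀM·[a, b]ᵀ = Mᵀy becomes [[5, 111]; [111, 4035]]·[a, b]ᵀ = [104, 3819]ᵀ.
det = 5·4035 − 111² = 7854.
a = (104·4035 − 111·3819)/7854 = -1423/2618; b = (5·3819 − 111·104)/7854 = 2517/2618.
At x = 0: ŷ = (-1423/2618)·(1) + (2517/2618)·(0) = -1423/2618.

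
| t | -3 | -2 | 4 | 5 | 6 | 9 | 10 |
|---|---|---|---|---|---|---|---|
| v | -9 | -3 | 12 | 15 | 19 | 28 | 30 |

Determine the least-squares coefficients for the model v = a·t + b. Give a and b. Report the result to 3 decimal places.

The normal system MᵀM·[a, b]ᵀ = Mᵀv is [[271, 29]; [29, 7]]·[a, b]ᵀ = [822, 92]ᵀ.
det = 271·7 − 29² = 1056.
a = (822·7 − 29·92)/1056 = 1543/528; b = (271·92 − 29·822)/1056 = 547/528.

a = 2.922, b = 1.036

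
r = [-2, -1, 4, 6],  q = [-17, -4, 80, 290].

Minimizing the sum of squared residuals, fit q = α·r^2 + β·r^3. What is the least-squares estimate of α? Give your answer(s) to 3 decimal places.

α = -1.171

With design matrix M, MᵀM = [[1569, 8767]; [8767, 50817]] and Mᵀq = [11648, 67900]ᵀ.
det = 1569·50817 − 8767² = 2871584.
α = (11648·50817 − 8767·67900)/2871584 = -840721/717896; β = (1569·67900 − 8767·11648)/2871584 = 1104271/717896.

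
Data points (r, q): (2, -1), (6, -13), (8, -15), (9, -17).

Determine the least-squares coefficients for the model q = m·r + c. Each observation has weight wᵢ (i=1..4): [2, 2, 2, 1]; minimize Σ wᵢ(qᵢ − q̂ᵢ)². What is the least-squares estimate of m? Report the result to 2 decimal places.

Normal-equation sums: Σwᵢ·r·r = 289, Σwᵢ·r = 41, Σwᵢ·1 = 7.
For MᵀWq: Σwᵢ·r·q = -553, Σwᵢ·q = -75.
Determinant 289·7 − 41² = 342.
m = ((-553)·7 − 41·(-75))/342 = -398/171; c = (289·(-75) − 41·(-553))/342 = 499/171.

m = -2.33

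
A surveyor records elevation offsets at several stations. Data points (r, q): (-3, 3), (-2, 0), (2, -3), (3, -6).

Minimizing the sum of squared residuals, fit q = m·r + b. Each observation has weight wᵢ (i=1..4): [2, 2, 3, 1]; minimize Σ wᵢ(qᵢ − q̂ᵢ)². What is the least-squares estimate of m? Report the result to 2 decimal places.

Sums needed: Σwᵢ·r·r = 47, Σwᵢ·r = -1, Σwᵢ·1 = 8.
Right-hand side: Σwᵢ·r·q = -54, Σwᵢ·q = -9.
Δ = 47·8 − (-1)² = 375.
m = ((-54)·8 − (-1)·(-9))/375 = -147/125; b = (47·(-9) − (-1)·(-54))/375 = -159/125.

m = -1.18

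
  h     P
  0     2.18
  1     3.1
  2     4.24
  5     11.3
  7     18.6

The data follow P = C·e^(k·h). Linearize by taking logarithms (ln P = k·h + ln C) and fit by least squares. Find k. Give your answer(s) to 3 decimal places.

Linearized form: ln P = k·h + ln C. From the 5 transformed points,
AᵀA = [[79.0000, 15.0000]; [15.0000, 5]], rhs = [36.6067, 8.7033]ᵀ  (here Σh = 15.0000, Σ(h)² = 79.0000, Σln P = 8.7033, Σh·ln P = 36.6067).
Slope k = (n·Σh·ln P − Σh·Σln P)/(n·Σ(h)² − (Σh)²) = (5·36.6067 − 15.0000·8.7033)/170.0000 = 0.30873; ln C = (Σln P − k·Σh)/n = 0.81445.

k = 0.309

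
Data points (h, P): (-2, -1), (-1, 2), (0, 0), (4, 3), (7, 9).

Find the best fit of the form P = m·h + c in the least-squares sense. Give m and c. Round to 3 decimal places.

m = 0.948, c = 1.084

Compute the Gram sums: Σh·h = 70, Σh = 8, Σ1 = 5.
Right-hand side: Σh·P = 75, ΣP = 13.
XᵀX·[m, c]ᵀ = XᵀP becomes [[70, 8]; [8, 5]]·[m, c]ᵀ = [75, 13]ᵀ.
Determinant 70·5 − 8² = 286.
m = (75·5 − 8·13)/286 = 271/286; c = (70·13 − 8·75)/286 = 155/143.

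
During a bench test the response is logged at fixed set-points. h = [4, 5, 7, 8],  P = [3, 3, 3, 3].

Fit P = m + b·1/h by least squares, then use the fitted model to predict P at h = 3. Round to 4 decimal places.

P̂ = 3.0000

From the data, Σ1 = 4, Σ1/h = 201/280, Σ1/h·1/h = 10861/78400.
For XᵀP: ΣP = 12, Σ1/h·P = 603/280.
So XᵀX·[m, b]ᵀ = XᵀP: [[4, 201/280]; [201/280, 10861/78400]]·[m, b]ᵀ = [12, 603/280]ᵀ.
det = 4·(10861/78400) − (201/280)² = 3043/78400.
m = (12·(10861/78400) − (201/280)·(603/280))/(3043/78400) = 3; b = (4·(603/280) − (201/280)·12)/(3043/78400) = 0.
At h = 3: P̂ = (3)·(1) + (0)·(1/3) = 3.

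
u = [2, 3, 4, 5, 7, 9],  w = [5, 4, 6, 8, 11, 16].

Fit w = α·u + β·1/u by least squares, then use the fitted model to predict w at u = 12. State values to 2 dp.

XᵀX·[α, β]ᵀ = Xᵀw reads: 184·α + 6·β = 307;  6·α + (788029/1587600)·β = 3239/315.
Eliminating β: (788029/1587600)·(row 1) − 6·(row 2) gives (10980467/198450)·α = (788029/1587600)·307 − 6·(3239/315) = 143977543/1587600, so α = 143977543/87843736.
Then β = ((3239/315) − 6·(143977543/87843736))/(788029/1587600) = 9919980/10980467.
At u = 12: ŵ = (143977543/87843736)·(12) + (9919980/10980467)·(1/12) = 433585959/21960934.

ŵ = 19.74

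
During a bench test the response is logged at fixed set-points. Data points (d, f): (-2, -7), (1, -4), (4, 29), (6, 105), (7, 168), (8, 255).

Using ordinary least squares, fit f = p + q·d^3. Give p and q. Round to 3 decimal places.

Compute the Gram sums: Σ1 = 6, Σd^3 = 1128, Σd^3·d^3 = 430610.
For Xᵀf: Σf = 546, Σd^3·f = 212772.
XᵀX·[p, q]ᵀ = Xᵀf becomes [[6, 1128]; [1128, 430610]]·[p, q]ᵀ = [546, 212772]ᵀ.
Eliminating q: 430610·(row 1) − 1128·(row 2) gives 1311276·p = 430610·546 − 1128·212772 = -4893756, so p = -17731/4751.
Then q = (212772 − 1128·(-17731/4751))/430610 = 2394/4751.

p = -3.732, q = 0.504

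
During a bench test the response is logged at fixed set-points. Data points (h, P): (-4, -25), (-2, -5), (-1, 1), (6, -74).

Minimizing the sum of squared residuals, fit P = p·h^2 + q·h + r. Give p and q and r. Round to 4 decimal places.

Normal-equation sums: Σh^2·h^2 = 1569, Σh^2·h = 143, Σh^2 = 57, Σh·h = 57, Σh = -1, Σ1 = 4.
For XᵀP: Σh^2·P = -3083, Σh·P = -335, ΣP = -103.
Row-reducing yields p = -69875/36436, q = -37999/36436, r = 11998/9109.

p = -1.9177, q = -1.0429, r = 1.3172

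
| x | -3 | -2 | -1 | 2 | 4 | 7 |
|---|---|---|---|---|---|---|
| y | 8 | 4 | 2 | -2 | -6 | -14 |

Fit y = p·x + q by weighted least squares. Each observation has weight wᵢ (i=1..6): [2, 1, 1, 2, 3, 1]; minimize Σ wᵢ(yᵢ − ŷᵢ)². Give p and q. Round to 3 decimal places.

p = -1.996, q = 1.395

Setting ∂/∂p … = 0 gives: 128·p + 14·q = -236;  14·p + 10·q = -14.
Determinant 128·10 − 14² = 1084.
p = ((-236)·10 − 14·(-14))/1084 = -541/271; q = (128·(-14) − 14·(-236))/1084 = 378/271.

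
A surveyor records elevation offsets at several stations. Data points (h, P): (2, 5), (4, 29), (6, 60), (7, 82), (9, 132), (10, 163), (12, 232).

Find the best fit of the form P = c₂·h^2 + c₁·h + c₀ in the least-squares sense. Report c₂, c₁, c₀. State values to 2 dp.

The normal system XᵀX·[c₂, c₁, c₀]ᵀ = XᵀP is [[41266, 4088, 430]; [4088, 430, 50]; [430, 50, 7]]·[c₂, c₁, c₀]ᵀ = [67062, 6662, 703]ᵀ.
Inverting the 3×3 Gram matrix, [c₂, c₁, c₀]ᵀ = [856/579, 1094/579, -2249/579]ᵀ.

c₂ = 1.48, c₁ = 1.89, c₀ = -3.88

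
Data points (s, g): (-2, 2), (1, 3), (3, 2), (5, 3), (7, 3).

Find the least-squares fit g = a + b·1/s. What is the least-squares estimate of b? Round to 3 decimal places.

Setting ∂/∂a … = 0 gives: 5·a + (247/210)·b = 13;  (247/210)·a + (62689/44100)·b = 388/105.
(Σ1 = 5, Σ1/s = 247/210, Σ1/s·1/s = 62689/44100, Σg = 13, Σ1/s·g = 388/105.)
Δ = 5·(62689/44100) − (247/210)² = 63109/11025.
a = (13·(62689/44100) − (247/210)·(388/105))/(63109/11025) = 2795/1132; b = (5·(388/105) − (247/210)·13)/(63109/11025) = 315/566.

b = 0.557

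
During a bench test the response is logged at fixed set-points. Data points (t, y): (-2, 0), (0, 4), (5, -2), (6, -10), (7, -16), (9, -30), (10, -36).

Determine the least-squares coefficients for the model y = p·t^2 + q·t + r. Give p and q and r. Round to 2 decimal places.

p = -0.50, q = 0.83, r = 3.91

Forming XᵀX = [[20899, 2405, 295]; [2405, 295, 35]; [295, 35, 7]] and Xᵀy = [-7224, -812, -90]ᵀ gives XᵀX·[p, q, r]ᵀ = Xᵀy.
Row-reducing yields p = -8759/17631, q = 73477/88155, r = 68968/17631.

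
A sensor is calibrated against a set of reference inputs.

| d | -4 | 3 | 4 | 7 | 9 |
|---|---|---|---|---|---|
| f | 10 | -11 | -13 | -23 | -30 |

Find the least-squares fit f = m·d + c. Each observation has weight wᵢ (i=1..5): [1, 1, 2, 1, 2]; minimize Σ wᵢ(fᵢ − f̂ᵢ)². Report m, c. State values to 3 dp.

m = -3.082, c = -1.624

With design matrix A, AᵀWA = [[268, 32]; [32, 7]] and AᵀWf = [-878, -110]ᵀ.
Determinant 268·7 − 32² = 852.
m = ((-878)·7 − 32·(-110))/852 = -1313/426; c = (268·(-110) − 32·(-878))/852 = -346/213.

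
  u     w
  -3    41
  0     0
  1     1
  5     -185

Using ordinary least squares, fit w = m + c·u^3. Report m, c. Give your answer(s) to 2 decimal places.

m = 1.08, c = -1.49

The normal system AᵀA·[m, c]ᵀ = Aᵀw is [[4, 99]; [99, 16355]]·[m, c]ᵀ = [-143, -24231]ᵀ.
Eliminating c: 16355·(row 1) − 99·(row 2) gives 55619·m = 16355·(-143) − 99·(-24231) = 60104, so m = 60104/55619.
Then c = ((-24231) − 99·(60104/55619))/16355 = -82767/55619.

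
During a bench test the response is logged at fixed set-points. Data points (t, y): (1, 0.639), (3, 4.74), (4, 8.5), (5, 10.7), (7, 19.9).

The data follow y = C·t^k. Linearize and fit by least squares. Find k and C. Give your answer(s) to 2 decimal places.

With ln yᵢ as the transformed response and ln tᵢ as the regressor:
Σln t = 6.0403, Σ(ln t)² = 9.5056, Σln y = 8.6092, Σln t·ln y = 14.3107.
Equations: 9.5056·k + 6.0403·ln C = 14.3107;  6.0403·k + 5·ln C = 8.6092.
Slope k = (n·Σln t·ln y − Σln t·Σln y)/(n·Σ(ln t)² − (Σln t)²) = (5·14.3107 − 6.0403·8.6092)/11.0434 = 1.77042; ln C = (Σln y − k·Σln t)/n = -0.41692, so C = exp(-0.41692) = 0.65907.

k = 1.77, C = 0.66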